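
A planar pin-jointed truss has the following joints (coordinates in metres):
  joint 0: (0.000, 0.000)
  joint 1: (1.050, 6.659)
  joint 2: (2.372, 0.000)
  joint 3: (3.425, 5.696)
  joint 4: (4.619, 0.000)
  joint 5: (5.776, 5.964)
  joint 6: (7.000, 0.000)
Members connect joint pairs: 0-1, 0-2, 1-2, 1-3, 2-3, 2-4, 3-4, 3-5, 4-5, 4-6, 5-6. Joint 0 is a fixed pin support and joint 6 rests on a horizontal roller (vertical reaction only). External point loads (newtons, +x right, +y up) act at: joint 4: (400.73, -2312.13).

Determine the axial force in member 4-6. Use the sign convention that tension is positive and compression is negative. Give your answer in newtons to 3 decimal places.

N=7 nodes, M=11 members, R=3 reactions → 2N=14, M+R=14
member 0 (0-1): L=6.7413, (cx,cy)=(0.1558,0.9878)
member 1 (0-2): L=2.3720, (cx,cy)=(1.0000,0.0000)
member 2 (1-2): L=6.7890, (cx,cy)=(0.1947,-0.9809)
member 3 (1-3): L=2.5628, (cx,cy)=(0.9267,-0.3758)
member 4 (2-3): L=5.7925, (cx,cy)=(0.1818,0.9833)
member 5 (2-4): L=2.2470, (cx,cy)=(1.0000,0.0000)
member 6 (3-4): L=5.8198, (cx,cy)=(0.2052,-0.9787)
member 7 (3-5): L=2.3662, (cx,cy)=(0.9936,0.1133)
member 8 (4-5): L=6.0752, (cx,cy)=(0.1904,0.9817)
member 9 (4-6): L=2.3810, (cx,cy)=(1.0000,0.0000)
member 10 (5-6): L=6.0883, (cx,cy)=(0.2010,-0.9796)
solve A·x = −loads:
  F[0-1] = -796.1714 N (compression)
  F[0-2] = +524.7392 N (tension)
  F[1-2] = +927.7489 N (tension)
  F[1-3] = -328.7603 N (compression)
  F[2-3] = -925.4084 N (compression)
  F[2-4] = +873.6244 N (tension)
  F[3-4] = +731.0011 N (tension)
  F[3-5] = -626.9018 N (compression)
  F[4-5] = +1626.4467 N (tension)
  F[4-6] = +313.1165 N (tension)
  F[5-6] = -1557.4748 N (compression)
  Rx@0 = -400.7300 N
  Ry@0 = +786.4545 N
  Ry@6 = +1525.6755 N

313.117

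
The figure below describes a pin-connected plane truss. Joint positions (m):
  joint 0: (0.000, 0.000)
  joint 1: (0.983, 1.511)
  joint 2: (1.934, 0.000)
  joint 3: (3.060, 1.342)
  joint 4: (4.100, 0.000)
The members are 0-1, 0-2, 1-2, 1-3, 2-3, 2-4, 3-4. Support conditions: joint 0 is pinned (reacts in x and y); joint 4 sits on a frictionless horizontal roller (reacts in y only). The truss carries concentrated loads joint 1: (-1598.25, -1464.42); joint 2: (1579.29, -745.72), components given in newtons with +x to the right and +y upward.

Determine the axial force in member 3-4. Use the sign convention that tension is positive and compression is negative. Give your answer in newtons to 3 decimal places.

-144.038

N=5 nodes, M=7 members, R=3 reactions → 2N=10, M+R=10
member 0 (0-1): L=1.8026, (cx,cy)=(0.5453,0.8382)
member 1 (0-2): L=1.9340, (cx,cy)=(1.0000,0.0000)
member 2 (1-2): L=1.7854, (cx,cy)=(0.5327,-0.8463)
member 3 (1-3): L=2.0839, (cx,cy)=(0.9967,-0.0811)
member 4 (2-3): L=1.7518, (cx,cy)=(0.6428,0.7661)
member 5 (2-4): L=2.1660, (cx,cy)=(1.0000,0.0000)
member 6 (3-4): L=1.6978, (cx,cy)=(0.6126,-0.7904)
solve A·x = −loads:
  F[0-1] = -2500.8568 N (compression)
  F[0-2] = +1344.8067 N (tension)
  F[1-2] = +763.1391 N (tension)
  F[1-3] = -172.5824 N (compression)
  F[2-3] = +130.3484 N (tension)
  F[2-4] = +88.2308 N (tension)
  F[3-4] = -144.0377 N (compression)
  Rx@0 = +18.9600 N
  Ry@0 = +2096.2884 N
  Ry@4 = +113.8516 N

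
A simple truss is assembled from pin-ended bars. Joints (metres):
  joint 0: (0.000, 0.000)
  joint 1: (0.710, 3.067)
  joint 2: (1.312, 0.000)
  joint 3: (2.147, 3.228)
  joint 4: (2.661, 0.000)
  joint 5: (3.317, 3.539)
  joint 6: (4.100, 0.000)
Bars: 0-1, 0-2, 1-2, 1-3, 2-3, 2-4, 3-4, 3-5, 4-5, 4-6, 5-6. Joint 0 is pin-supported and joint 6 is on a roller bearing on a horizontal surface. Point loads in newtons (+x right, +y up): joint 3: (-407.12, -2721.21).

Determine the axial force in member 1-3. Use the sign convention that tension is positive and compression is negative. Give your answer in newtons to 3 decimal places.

-680.968

N=7 nodes, M=11 members, R=3 reactions → 2N=14, M+R=14
member 0 (0-1): L=3.1481, (cx,cy)=(0.2255,0.9742)
member 1 (0-2): L=1.3120, (cx,cy)=(1.0000,0.0000)
member 2 (1-2): L=3.1255, (cx,cy)=(0.1926,-0.9813)
member 3 (1-3): L=1.4460, (cx,cy)=(0.9938,0.1113)
member 4 (2-3): L=3.3342, (cx,cy)=(0.2504,0.9681)
member 5 (2-4): L=1.3490, (cx,cy)=(1.0000,0.0000)
member 6 (3-4): L=3.2687, (cx,cy)=(0.1573,-0.9876)
member 7 (3-5): L=1.2106, (cx,cy)=(0.9664,0.2569)
member 8 (4-5): L=3.5993, (cx,cy)=(0.1823,0.9833)
member 9 (4-6): L=1.4390, (cx,cy)=(1.0000,0.0000)
member 10 (5-6): L=3.6246, (cx,cy)=(0.2160,-0.9764)
solve A·x = −loads:
  F[0-1] = -1659.5139 N (compression)
  F[0-2] = -32.8461 N (compression)
  F[1-2] = +1570.3405 N (tension)
  F[1-3] = -680.9678 N (compression)
  F[2-3] = -1591.6563 N (compression)
  F[2-4] = +668.2142 N (tension)
  F[3-4] = -1245.5063 N (compression)
  F[3-5] = -488.7601 N (compression)
  F[4-5] = +1250.9634 N (tension)
  F[4-6] = +244.3589 N (tension)
  F[5-6] = -1131.1614 N (compression)
  Rx@0 = +407.1200 N
  Ry@0 = +1616.7577 N
  Ry@6 = +1104.4523 N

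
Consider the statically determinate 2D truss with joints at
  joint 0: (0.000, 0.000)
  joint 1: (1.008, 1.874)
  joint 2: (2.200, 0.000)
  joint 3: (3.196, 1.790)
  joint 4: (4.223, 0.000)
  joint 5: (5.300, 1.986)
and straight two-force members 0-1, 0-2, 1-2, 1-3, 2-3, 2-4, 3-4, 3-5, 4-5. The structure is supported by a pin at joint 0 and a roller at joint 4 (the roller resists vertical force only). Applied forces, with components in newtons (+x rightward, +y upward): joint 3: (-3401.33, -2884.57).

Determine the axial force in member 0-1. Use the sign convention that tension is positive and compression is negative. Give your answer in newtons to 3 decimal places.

N=6 nodes, M=9 members, R=3 reactions → 2N=12, M+R=12
member 0 (0-1): L=2.1279, (cx,cy)=(0.4737,0.8807)
member 1 (0-2): L=2.2000, (cx,cy)=(1.0000,0.0000)
member 2 (1-2): L=2.2210, (cx,cy)=(0.5367,-0.8438)
member 3 (1-3): L=2.1896, (cx,cy)=(0.9993,-0.0384)
member 4 (2-3): L=2.0484, (cx,cy)=(0.4862,0.8738)
member 5 (2-4): L=2.0230, (cx,cy)=(1.0000,0.0000)
member 6 (3-4): L=2.0637, (cx,cy)=(0.4977,-0.8674)
member 7 (3-5): L=2.1131, (cx,cy)=(0.9957,0.0928)
member 8 (4-5): L=2.2592, (cx,cy)=(0.4767,0.8791)
solve A·x = −loads:
  F[0-1] = -2433.5948 N (compression)
  F[0-2] = -2248.5181 N (compression)
  F[1-2] = +2657.3936 N (tension)
  F[1-3] = -2580.9368 N (compression)
  F[2-3] = -2565.9729 N (compression)
  F[2-4] = +425.3422 N (tension)
  F[3-4] = -854.6989 N (compression)
  F[3-5] = +0.0000 N (tension)
  F[4-5] = -0.0000 N (compression)
  Rx@0 = +3401.3300 N
  Ry@0 = +2143.2238 N
  Ry@4 = +741.3462 N

-2433.595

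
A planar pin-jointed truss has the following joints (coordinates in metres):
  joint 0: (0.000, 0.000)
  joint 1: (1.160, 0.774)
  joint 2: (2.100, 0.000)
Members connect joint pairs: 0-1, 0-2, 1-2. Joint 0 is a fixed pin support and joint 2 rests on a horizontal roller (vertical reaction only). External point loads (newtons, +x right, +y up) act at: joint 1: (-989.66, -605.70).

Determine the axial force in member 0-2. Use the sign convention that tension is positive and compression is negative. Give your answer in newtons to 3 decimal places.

-36.657

N=3 nodes, M=3 members, R=3 reactions → 2N=6, M+R=6
member 0 (0-1): L=1.3945, (cx,cy)=(0.8318,0.5550)
member 1 (0-2): L=2.1000, (cx,cy)=(1.0000,0.0000)
member 2 (1-2): L=1.2177, (cx,cy)=(0.7720,-0.6356)
solve A·x = −loads:
  F[0-1] = -1145.6714 N (compression)
  F[0-2] = -36.6567 N (compression)
  F[1-2] = +47.4841 N (tension)
  Rx@0 = +989.6600 N
  Ry@0 = +635.8833 N
  Ry@2 = -30.1833 N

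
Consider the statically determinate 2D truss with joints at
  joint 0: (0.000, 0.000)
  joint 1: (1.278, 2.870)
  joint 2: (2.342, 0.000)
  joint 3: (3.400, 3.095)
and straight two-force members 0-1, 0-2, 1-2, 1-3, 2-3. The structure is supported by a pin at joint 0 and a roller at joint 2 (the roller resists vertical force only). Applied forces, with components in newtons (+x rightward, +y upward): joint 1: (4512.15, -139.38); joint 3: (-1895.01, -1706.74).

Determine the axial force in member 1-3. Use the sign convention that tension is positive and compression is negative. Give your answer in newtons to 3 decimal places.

-1368.531

N=4 nodes, M=5 members, R=3 reactions → 2N=8, M+R=8
member 0 (0-1): L=3.1417, (cx,cy)=(0.4068,0.9135)
member 1 (0-2): L=2.3420, (cx,cy)=(1.0000,0.0000)
member 2 (1-2): L=3.0609, (cx,cy)=(0.3476,-0.9376)
member 3 (1-3): L=2.1339, (cx,cy)=(0.9944,0.1054)
member 4 (2-3): L=3.2708, (cx,cy)=(0.3235,0.9462)
solve A·x = −loads:
  F[0-1] = +4086.1736 N (tension)
  F[0-2] = +954.9332 N (tension)
  F[1-2] = -4283.6249 N (compression)
  F[1-3] = -1368.5314 N (compression)
  F[2-3] = -1651.2091 N (compression)
  Rx@0 = -2617.1400 N
  Ry@0 = -3732.8118 N
  Ry@2 = +5578.9318 N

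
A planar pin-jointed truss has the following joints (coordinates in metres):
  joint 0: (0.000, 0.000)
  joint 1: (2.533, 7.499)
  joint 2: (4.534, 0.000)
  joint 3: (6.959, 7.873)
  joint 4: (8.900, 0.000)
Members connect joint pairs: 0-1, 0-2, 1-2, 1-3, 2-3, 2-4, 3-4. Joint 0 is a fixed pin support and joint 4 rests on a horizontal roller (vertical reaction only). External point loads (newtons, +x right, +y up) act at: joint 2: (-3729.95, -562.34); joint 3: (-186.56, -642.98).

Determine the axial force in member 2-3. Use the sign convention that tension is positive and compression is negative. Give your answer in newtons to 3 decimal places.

10.728

N=5 nodes, M=7 members, R=3 reactions → 2N=10, M+R=10
member 0 (0-1): L=7.9152, (cx,cy)=(0.3200,0.9474)
member 1 (0-2): L=4.5340, (cx,cy)=(1.0000,0.0000)
member 2 (1-2): L=7.7614, (cx,cy)=(0.2578,-0.9662)
member 3 (1-3): L=4.4418, (cx,cy)=(0.9964,0.0842)
member 4 (2-3): L=8.2380, (cx,cy)=(0.2944,0.9557)
member 5 (2-4): L=4.3660, (cx,cy)=(1.0000,0.0000)
member 6 (3-4): L=8.1087, (cx,cy)=(0.2394,-0.9709)
solve A·x = −loads:
  F[0-1] = -613.3783 N (compression)
  F[0-2] = -3720.2195 N (compression)
  F[1-2] = +571.4039 N (tension)
  F[1-3] = -344.8316 N (compression)
  F[2-3] = +10.7282 N (tension)
  F[2-4] = +153.8890 N (tension)
  F[3-4] = -642.8878 N (compression)
  Rx@0 = +3916.5100 N
  Ry@0 = +581.1222 N
  Ry@4 = +624.1978 N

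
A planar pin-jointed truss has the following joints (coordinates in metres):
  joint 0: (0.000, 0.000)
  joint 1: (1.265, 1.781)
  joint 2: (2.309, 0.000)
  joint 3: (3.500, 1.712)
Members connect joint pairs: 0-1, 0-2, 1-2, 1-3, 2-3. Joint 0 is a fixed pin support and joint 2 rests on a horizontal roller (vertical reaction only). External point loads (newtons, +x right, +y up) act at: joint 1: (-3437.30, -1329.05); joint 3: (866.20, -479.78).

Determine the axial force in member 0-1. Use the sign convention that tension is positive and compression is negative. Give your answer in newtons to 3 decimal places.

-2897.785

N=4 nodes, M=5 members, R=3 reactions → 2N=8, M+R=8
member 0 (0-1): L=2.1845, (cx,cy)=(0.5791,0.8153)
member 1 (0-2): L=2.3090, (cx,cy)=(1.0000,0.0000)
member 2 (1-2): L=2.0644, (cx,cy)=(0.5057,-0.8627)
member 3 (1-3): L=2.2361, (cx,cy)=(0.9995,-0.0309)
member 4 (2-3): L=2.0855, (cx,cy)=(0.5711,0.8209)
solve A·x = −loads:
  F[0-1] = -2897.7849 N (compression)
  F[0-2] = -893.0767 N (compression)
  F[1-2] = +1155.8762 N (tension)
  F[1-3] = +1175.3016 N (tension)
  F[2-3] = -540.2793 N (compression)
  Rx@0 = +2571.1000 N
  Ry@0 = +2362.4977 N
  Ry@2 = -553.6677 N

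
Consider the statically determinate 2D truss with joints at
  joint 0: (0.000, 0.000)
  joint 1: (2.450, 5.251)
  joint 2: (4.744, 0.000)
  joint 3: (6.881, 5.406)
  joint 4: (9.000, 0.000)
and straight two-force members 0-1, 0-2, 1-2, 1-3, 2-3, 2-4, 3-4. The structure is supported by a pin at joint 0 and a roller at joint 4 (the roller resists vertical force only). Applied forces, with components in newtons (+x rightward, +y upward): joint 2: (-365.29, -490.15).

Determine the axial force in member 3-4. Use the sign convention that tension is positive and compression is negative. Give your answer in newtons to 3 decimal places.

N=5 nodes, M=7 members, R=3 reactions → 2N=10, M+R=10
member 0 (0-1): L=5.7944, (cx,cy)=(0.4228,0.9062)
member 1 (0-2): L=4.7440, (cx,cy)=(1.0000,0.0000)
member 2 (1-2): L=5.7302, (cx,cy)=(0.4003,-0.9164)
member 3 (1-3): L=4.4337, (cx,cy)=(0.9994,0.0350)
member 4 (2-3): L=5.8131, (cx,cy)=(0.3676,0.9300)
member 5 (2-4): L=4.2560, (cx,cy)=(1.0000,0.0000)
member 6 (3-4): L=5.8065, (cx,cy)=(0.3649,-0.9310)
solve A·x = −loads:
  F[0-1] = -255.7746 N (compression)
  F[0-2] = -257.1436 N (compression)
  F[1-2] = +245.0666 N (tension)
  F[1-3] = -206.3810 N (compression)
  F[2-3] = +285.5757 N (tension)
  F[2-4] = +101.2712 N (tension)
  F[3-4] = -277.5024 N (compression)
  Rx@0 = +365.2900 N
  Ry@0 = +231.7865 N
  Ry@4 = +258.3635 N

-277.502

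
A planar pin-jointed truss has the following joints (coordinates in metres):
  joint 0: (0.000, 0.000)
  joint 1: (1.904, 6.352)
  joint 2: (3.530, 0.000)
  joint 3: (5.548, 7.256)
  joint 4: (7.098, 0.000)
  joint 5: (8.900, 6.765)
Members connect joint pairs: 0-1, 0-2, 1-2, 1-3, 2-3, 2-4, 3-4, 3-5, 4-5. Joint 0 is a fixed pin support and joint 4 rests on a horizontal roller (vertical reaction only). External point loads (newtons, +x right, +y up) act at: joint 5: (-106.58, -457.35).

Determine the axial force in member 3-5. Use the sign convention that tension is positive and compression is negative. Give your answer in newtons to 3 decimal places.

N=6 nodes, M=9 members, R=3 reactions → 2N=12, M+R=12
member 0 (0-1): L=6.6312, (cx,cy)=(0.2871,0.9579)
member 1 (0-2): L=3.5300, (cx,cy)=(1.0000,0.0000)
member 2 (1-2): L=6.5568, (cx,cy)=(0.2480,-0.9688)
member 3 (1-3): L=3.7545, (cx,cy)=(0.9706,0.2408)
member 4 (2-3): L=7.5314, (cx,cy)=(0.2679,0.9634)
member 5 (2-4): L=3.5680, (cx,cy)=(1.0000,0.0000)
member 6 (3-4): L=7.4197, (cx,cy)=(0.2089,-0.9779)
member 7 (3-5): L=3.3878, (cx,cy)=(0.9894,-0.1449)
member 8 (4-5): L=7.0009, (cx,cy)=(0.2574,0.9663)
solve A·x = −loads:
  F[0-1] = +15.1683 N (tension)
  F[0-2] = -110.9352 N (compression)
  F[1-2] = -13.0538 N (compression)
  F[1-3] = +7.8225 N (tension)
  F[2-3] = +13.1260 N (tension)
  F[2-4] = -117.6894 N (compression)
  F[3-4] = -17.0551 N (compression)
  F[3-5] = +14.8289 N (tension)
  F[4-5] = -471.0731 N (compression)
  Rx@0 = +106.5800 N
  Ry@0 = -14.5296 N
  Ry@4 = +471.8796 N

14.829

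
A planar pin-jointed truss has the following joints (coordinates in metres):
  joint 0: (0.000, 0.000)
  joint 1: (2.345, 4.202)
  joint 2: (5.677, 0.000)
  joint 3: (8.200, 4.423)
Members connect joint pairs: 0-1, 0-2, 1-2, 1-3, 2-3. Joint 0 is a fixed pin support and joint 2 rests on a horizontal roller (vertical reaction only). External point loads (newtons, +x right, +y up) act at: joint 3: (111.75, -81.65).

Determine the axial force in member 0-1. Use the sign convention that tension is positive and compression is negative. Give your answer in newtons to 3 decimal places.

141.261

N=4 nodes, M=5 members, R=3 reactions → 2N=8, M+R=8
member 0 (0-1): L=4.8121, (cx,cy)=(0.4873,0.8732)
member 1 (0-2): L=5.6770, (cx,cy)=(1.0000,0.0000)
member 2 (1-2): L=5.3627, (cx,cy)=(0.6213,-0.7836)
member 3 (1-3): L=5.8592, (cx,cy)=(0.9993,0.0377)
member 4 (2-3): L=5.0920, (cx,cy)=(0.4955,0.8686)
solve A·x = −loads:
  F[0-1] = +141.2611 N (tension)
  F[0-2] = +42.9109 N (tension)
  F[1-2] = -149.6325 N (compression)
  F[1-3] = +161.9245 N (tension)
  F[2-3] = -101.0313 N (compression)
  Rx@0 = -111.7500 N
  Ry@0 = -123.3527 N
  Ry@2 = +205.0027 N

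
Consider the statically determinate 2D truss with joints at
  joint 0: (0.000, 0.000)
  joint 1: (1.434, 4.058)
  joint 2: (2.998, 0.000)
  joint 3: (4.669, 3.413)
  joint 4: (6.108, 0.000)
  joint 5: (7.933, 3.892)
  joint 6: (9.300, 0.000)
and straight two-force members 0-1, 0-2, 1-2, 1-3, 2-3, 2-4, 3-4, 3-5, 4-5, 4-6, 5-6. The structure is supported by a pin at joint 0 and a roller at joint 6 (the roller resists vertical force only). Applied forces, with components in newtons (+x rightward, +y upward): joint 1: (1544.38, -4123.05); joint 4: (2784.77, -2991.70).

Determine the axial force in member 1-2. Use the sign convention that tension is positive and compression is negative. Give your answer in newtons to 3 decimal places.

N=7 nodes, M=11 members, R=3 reactions → 2N=14, M+R=14
member 0 (0-1): L=4.3039, (cx,cy)=(0.3332,0.9429)
member 1 (0-2): L=2.9980, (cx,cy)=(1.0000,0.0000)
member 2 (1-2): L=4.3490, (cx,cy)=(0.3596,-0.9331)
member 3 (1-3): L=3.2987, (cx,cy)=(0.9807,-0.1955)
member 4 (2-3): L=3.8001, (cx,cy)=(0.4397,0.8981)
member 5 (2-4): L=3.1100, (cx,cy)=(1.0000,0.0000)
member 6 (3-4): L=3.7040, (cx,cy)=(0.3885,-0.9214)
member 7 (3-5): L=3.2990, (cx,cy)=(0.9894,0.1452)
member 8 (4-5): L=4.2986, (cx,cy)=(0.4246,0.9054)
member 9 (4-6): L=3.1920, (cx,cy)=(1.0000,0.0000)
member 10 (5-6): L=4.1251, (cx,cy)=(0.3314,-0.9435)
solve A·x = −loads:
  F[0-1] = -4072.9731 N (compression)
  F[0-2] = +5686.2023 N (tension)
  F[1-2] = +343.2723 N (tension)
  F[1-3] = -3084.4203 N (compression)
  F[2-3] = -356.6357 N (compression)
  F[2-4] = +5966.4734 N (tension)
  F[3-4] = -766.2266 N (compression)
  F[3-5] = -2914.9118 N (compression)
  F[4-5] = +4084.0788 N (tension)
  F[4-6] = +1150.1135 N (tension)
  F[5-6] = -3470.6069 N (compression)
  Rx@0 = -4329.1500 N
  Ry@0 = +3840.2499 N
  Ry@6 = +3274.5001 N

343.272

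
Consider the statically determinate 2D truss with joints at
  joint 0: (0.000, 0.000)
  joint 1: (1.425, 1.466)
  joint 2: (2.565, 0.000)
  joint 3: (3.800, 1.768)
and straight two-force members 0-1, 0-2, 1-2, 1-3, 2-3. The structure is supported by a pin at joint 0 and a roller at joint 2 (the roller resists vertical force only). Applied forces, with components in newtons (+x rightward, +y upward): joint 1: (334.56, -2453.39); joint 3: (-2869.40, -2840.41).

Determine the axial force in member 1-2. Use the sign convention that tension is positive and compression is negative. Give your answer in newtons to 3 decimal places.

N=4 nodes, M=5 members, R=3 reactions → 2N=8, M+R=8
member 0 (0-1): L=2.0445, (cx,cy)=(0.6970,0.7171)
member 1 (0-2): L=2.5650, (cx,cy)=(1.0000,0.0000)
member 2 (1-2): L=1.8571, (cx,cy)=(0.6139,-0.7894)
member 3 (1-3): L=2.3941, (cx,cy)=(0.9920,0.1261)
member 4 (2-3): L=2.1566, (cx,cy)=(0.5727,0.8198)
solve A·x = −loads:
  F[0-1] = -2104.9659 N (compression)
  F[0-2] = -1067.6608 N (compression)
  F[1-2] = -1352.3293 N (compression)
  F[1-3] = -979.4135 N (compression)
  F[2-3] = -3314.0663 N (compression)
  Rx@0 = +2534.8400 N
  Ry@0 = +1509.3928 N
  Ry@2 = +3784.4072 N

-1352.329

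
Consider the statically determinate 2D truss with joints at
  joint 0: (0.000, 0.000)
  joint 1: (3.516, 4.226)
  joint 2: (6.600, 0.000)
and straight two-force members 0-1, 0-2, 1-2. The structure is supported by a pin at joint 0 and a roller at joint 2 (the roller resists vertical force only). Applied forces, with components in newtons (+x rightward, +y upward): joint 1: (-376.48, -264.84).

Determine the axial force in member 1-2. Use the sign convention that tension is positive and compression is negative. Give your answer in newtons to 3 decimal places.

123.764

N=3 nodes, M=3 members, R=3 reactions → 2N=6, M+R=6
member 0 (0-1): L=5.4974, (cx,cy)=(0.6396,0.7687)
member 1 (0-2): L=6.6000, (cx,cy)=(1.0000,0.0000)
member 2 (1-2): L=5.2316, (cx,cy)=(0.5895,-0.8078)
solve A·x = −loads:
  F[0-1] = -474.5681 N (compression)
  F[0-2] = -72.9577 N (compression)
  F[1-2] = +123.7642 N (tension)
  Rx@0 = +376.4800 N
  Ry@0 = +364.8138 N
  Ry@2 = -99.9738 N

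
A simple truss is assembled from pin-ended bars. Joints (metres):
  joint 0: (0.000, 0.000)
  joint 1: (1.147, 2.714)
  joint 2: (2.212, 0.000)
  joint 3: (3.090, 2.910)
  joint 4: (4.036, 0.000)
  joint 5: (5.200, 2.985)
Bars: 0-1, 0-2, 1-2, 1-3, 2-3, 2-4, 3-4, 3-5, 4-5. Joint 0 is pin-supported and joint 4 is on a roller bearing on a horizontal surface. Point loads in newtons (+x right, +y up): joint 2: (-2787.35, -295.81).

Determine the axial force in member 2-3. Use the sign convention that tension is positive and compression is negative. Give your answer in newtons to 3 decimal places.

180.386

N=6 nodes, M=9 members, R=3 reactions → 2N=12, M+R=12
member 0 (0-1): L=2.9464, (cx,cy)=(0.3893,0.9211)
member 1 (0-2): L=2.2120, (cx,cy)=(1.0000,0.0000)
member 2 (1-2): L=2.9155, (cx,cy)=(0.3653,-0.9309)
member 3 (1-3): L=1.9529, (cx,cy)=(0.9950,0.1004)
member 4 (2-3): L=3.0396, (cx,cy)=(0.2889,0.9574)
member 5 (2-4): L=1.8240, (cx,cy)=(1.0000,0.0000)
member 6 (3-4): L=3.0599, (cx,cy)=(0.3092,-0.9510)
member 7 (3-5): L=2.1113, (cx,cy)=(0.9994,0.0355)
member 8 (4-5): L=3.2039, (cx,cy)=(0.3633,0.9317)
solve A·x = −loads:
  F[0-1] = -145.1348 N (compression)
  F[0-2] = -2730.8511 N (compression)
  F[1-2] = +132.2531 N (tension)
  F[1-3] = -105.3418 N (compression)
  F[2-3] = +180.3859 N (tension)
  F[2-4] = +52.7042 N (tension)
  F[3-4] = -170.4754 N (compression)
  F[3-5] = +0.0000 N (tension)
  F[4-5] = -0.0000 N (compression)
  Rx@0 = +2787.3500 N
  Ry@0 = +133.6862 N
  Ry@4 = +162.1238 N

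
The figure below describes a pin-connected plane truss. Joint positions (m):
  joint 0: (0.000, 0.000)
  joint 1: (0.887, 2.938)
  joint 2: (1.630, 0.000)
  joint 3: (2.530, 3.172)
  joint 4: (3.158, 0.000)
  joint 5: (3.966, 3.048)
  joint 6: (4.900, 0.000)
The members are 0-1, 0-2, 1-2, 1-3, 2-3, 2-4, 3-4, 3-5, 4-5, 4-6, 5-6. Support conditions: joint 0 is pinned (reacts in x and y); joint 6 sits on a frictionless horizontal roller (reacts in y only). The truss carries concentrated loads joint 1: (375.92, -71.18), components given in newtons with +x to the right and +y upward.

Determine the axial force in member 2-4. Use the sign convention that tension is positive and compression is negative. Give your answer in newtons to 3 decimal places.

178.037

N=7 nodes, M=11 members, R=3 reactions → 2N=14, M+R=14
member 0 (0-1): L=3.0690, (cx,cy)=(0.2890,0.9573)
member 1 (0-2): L=1.6300, (cx,cy)=(1.0000,0.0000)
member 2 (1-2): L=3.0305, (cx,cy)=(0.2452,-0.9695)
member 3 (1-3): L=1.6596, (cx,cy)=(0.9900,0.1410)
member 4 (2-3): L=3.2972, (cx,cy)=(0.2730,0.9620)
member 5 (2-4): L=1.5280, (cx,cy)=(1.0000,0.0000)
member 6 (3-4): L=3.2336, (cx,cy)=(0.1942,-0.9810)
member 7 (3-5): L=1.4413, (cx,cy)=(0.9963,-0.0860)
member 8 (4-5): L=3.1533, (cx,cy)=(0.2562,0.9666)
member 9 (4-6): L=1.7420, (cx,cy)=(1.0000,0.0000)
member 10 (5-6): L=3.1879, (cx,cy)=(0.2930,-0.9561)
solve A·x = −loads:
  F[0-1] = +174.5531 N (tension)
  F[0-2] = +325.4704 N (tension)
  F[1-2] = -283.3917 N (compression)
  F[1-3] = -258.5732 N (compression)
  F[2-3] = +285.5872 N (tension)
  F[2-4] = +178.0366 N (tension)
  F[3-4] = -231.1891 N (compression)
  F[3-5] = -133.6322 N (compression)
  F[4-5] = +234.6204 N (tension)
  F[4-6] = +73.0173 N (tension)
  F[5-6] = -249.2200 N (compression)
  Rx@0 = -375.9200 N
  Ry@0 = -167.1036 N
  Ry@6 = +238.2836 N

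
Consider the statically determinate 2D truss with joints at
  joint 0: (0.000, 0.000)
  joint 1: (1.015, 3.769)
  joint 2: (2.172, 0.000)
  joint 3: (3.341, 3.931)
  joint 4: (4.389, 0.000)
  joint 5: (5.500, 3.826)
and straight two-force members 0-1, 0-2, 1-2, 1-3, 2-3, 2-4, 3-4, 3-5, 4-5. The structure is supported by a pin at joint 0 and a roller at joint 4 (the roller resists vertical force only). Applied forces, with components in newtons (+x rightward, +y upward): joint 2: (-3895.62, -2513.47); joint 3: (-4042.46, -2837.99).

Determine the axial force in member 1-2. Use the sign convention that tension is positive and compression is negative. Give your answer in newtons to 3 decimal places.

N=6 nodes, M=9 members, R=3 reactions → 2N=12, M+R=12
member 0 (0-1): L=3.9033, (cx,cy)=(0.2600,0.9656)
member 1 (0-2): L=2.1720, (cx,cy)=(1.0000,0.0000)
member 2 (1-2): L=3.9426, (cx,cy)=(0.2935,-0.9560)
member 3 (1-3): L=2.3316, (cx,cy)=(0.9976,0.0695)
member 4 (2-3): L=4.1011, (cx,cy)=(0.2850,0.9585)
member 5 (2-4): L=2.2170, (cx,cy)=(1.0000,0.0000)
member 6 (3-4): L=4.0683, (cx,cy)=(0.2576,-0.9663)
member 7 (3-5): L=2.1616, (cx,cy)=(0.9988,-0.0486)
member 8 (4-5): L=3.9840, (cx,cy)=(0.2789,0.9603)
solve A·x = −loads:
  F[0-1] = -5766.2624 N (compression)
  F[0-2] = -6438.6339 N (compression)
  F[1-2] = +5595.4604 N (tension)
  F[1-3] = -3149.1111 N (compression)
  F[2-3] = -2958.3545 N (compression)
  F[2-4] = -57.7011 N (compression)
  F[3-4] = +223.9935 N (tension)
  F[3-5] = +0.0000 N (tension)
  F[4-5] = -0.0000 N (compression)
  Rx@0 = +7938.0800 N
  Ry@0 = +5567.8940 N
  Ry@4 = -216.4340 N

5595.460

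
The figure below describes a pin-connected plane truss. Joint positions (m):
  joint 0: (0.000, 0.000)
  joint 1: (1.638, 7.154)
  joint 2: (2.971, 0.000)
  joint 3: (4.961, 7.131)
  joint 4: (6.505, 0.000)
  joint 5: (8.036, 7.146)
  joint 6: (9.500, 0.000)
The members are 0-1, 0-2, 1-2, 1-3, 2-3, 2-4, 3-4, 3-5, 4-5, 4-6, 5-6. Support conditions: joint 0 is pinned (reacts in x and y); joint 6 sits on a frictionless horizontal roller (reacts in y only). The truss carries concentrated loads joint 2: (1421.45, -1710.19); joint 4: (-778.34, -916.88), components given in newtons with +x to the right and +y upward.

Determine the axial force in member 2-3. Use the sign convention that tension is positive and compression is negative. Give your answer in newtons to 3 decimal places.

250.796

N=7 nodes, M=11 members, R=3 reactions → 2N=14, M+R=14
member 0 (0-1): L=7.3391, (cx,cy)=(0.2232,0.9748)
member 1 (0-2): L=2.9710, (cx,cy)=(1.0000,0.0000)
member 2 (1-2): L=7.2771, (cx,cy)=(0.1832,-0.9831)
member 3 (1-3): L=3.3231, (cx,cy)=(1.0000,-0.0069)
member 4 (2-3): L=7.4035, (cx,cy)=(0.2688,0.9632)
member 5 (2-4): L=3.5340, (cx,cy)=(1.0000,0.0000)
member 6 (3-4): L=7.2962, (cx,cy)=(0.2116,-0.9774)
member 7 (3-5): L=3.0750, (cx,cy)=(1.0000,0.0049)
member 8 (4-5): L=7.3082, (cx,cy)=(0.2095,0.9778)
member 9 (4-6): L=2.9950, (cx,cy)=(1.0000,0.0000)
member 10 (5-6): L=7.2944, (cx,cy)=(0.2007,-0.9797)
solve A·x = −loads:
  F[0-1] = -1502.3038 N (compression)
  F[0-2] = +978.4052 N (tension)
  F[1-2] = +1493.9006 N (tension)
  F[1-3] = -608.9575 N (compression)
  F[2-3] = +250.7960 N (tension)
  F[2-4] = -236.8093 N (compression)
  F[3-4] = -253.9108 N (compression)
  F[3-5] = -487.8049 N (compression)
  F[4-5] = +1191.4789 N (tension)
  F[4-6] = +238.1942 N (tension)
  F[5-6] = -1186.8096 N (compression)
  Rx@0 = -643.1100 N
  Ry@0 = +1464.4091 N
  Ry@6 = +1162.6609 N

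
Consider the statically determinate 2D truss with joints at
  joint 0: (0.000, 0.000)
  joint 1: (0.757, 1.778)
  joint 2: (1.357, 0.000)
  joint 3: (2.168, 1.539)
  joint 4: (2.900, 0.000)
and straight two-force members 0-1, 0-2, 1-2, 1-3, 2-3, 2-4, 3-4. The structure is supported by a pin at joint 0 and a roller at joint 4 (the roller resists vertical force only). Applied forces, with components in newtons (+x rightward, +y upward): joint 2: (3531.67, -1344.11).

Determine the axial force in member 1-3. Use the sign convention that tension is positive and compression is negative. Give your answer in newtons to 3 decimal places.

-587.158

N=5 nodes, M=7 members, R=3 reactions → 2N=10, M+R=10
member 0 (0-1): L=1.9324, (cx,cy)=(0.3917,0.9201)
member 1 (0-2): L=1.3570, (cx,cy)=(1.0000,0.0000)
member 2 (1-2): L=1.8765, (cx,cy)=(0.3197,-0.9475)
member 3 (1-3): L=1.4311, (cx,cy)=(0.9860,-0.1670)
member 4 (2-3): L=1.7396, (cx,cy)=(0.4662,0.8847)
member 5 (2-4): L=1.5430, (cx,cy)=(1.0000,0.0000)
member 6 (3-4): L=1.7042, (cx,cy)=(0.4295,-0.9031)
solve A·x = −loads:
  F[0-1] = -777.2800 N (compression)
  F[0-2] = +3836.1557 N (tension)
  F[1-2] = +858.2729 N (tension)
  F[1-3] = -587.1582 N (compression)
  F[2-3] = +600.0949 N (tension)
  F[2-4] = +299.1501 N (tension)
  F[3-4] = -696.4696 N (compression)
  Rx@0 = -3531.6700 N
  Ry@0 = +715.1592 N
  Ry@4 = +628.9508 N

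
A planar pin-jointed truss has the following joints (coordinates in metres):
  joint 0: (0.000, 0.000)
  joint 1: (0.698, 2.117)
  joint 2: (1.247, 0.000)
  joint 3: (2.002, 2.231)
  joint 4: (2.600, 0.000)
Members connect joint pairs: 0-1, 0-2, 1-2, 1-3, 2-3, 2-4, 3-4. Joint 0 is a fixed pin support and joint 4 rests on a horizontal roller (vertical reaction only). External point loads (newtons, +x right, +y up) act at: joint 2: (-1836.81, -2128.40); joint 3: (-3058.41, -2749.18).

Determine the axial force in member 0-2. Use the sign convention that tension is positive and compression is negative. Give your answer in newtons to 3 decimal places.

N=5 nodes, M=7 members, R=3 reactions → 2N=10, M+R=10
member 0 (0-1): L=2.2291, (cx,cy)=(0.3131,0.9497)
member 1 (0-2): L=1.2470, (cx,cy)=(1.0000,0.0000)
member 2 (1-2): L=2.1870, (cx,cy)=(0.2510,-0.9680)
member 3 (1-3): L=1.3090, (cx,cy)=(0.9962,0.0871)
member 4 (2-3): L=2.3553, (cx,cy)=(0.3206,0.9472)
member 5 (2-4): L=1.3530, (cx,cy)=(1.0000,0.0000)
member 6 (3-4): L=2.3098, (cx,cy)=(0.2589,-0.9659)
solve A·x = −loads:
  F[0-1] = -4595.3489 N (compression)
  F[0-2] = -3456.2753 N (compression)
  F[1-2] = +4281.5847 N (tension)
  F[1-3] = -2523.3199 N (compression)
  F[2-3] = -2128.4066 N (compression)
  F[2-4] = +137.5939 N (tension)
  F[3-4] = -531.4515 N (compression)
  Rx@0 = +4895.2200 N
  Ry@0 = +4364.2491 N
  Ry@4 = +513.3309 N

-3456.275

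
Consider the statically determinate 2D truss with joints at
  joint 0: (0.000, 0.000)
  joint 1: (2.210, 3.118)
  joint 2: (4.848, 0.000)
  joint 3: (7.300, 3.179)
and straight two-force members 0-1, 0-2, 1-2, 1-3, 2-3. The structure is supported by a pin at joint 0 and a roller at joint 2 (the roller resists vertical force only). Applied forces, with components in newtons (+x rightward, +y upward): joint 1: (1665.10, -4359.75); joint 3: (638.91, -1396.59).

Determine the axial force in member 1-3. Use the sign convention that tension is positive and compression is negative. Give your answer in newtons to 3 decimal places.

1732.252

N=4 nodes, M=5 members, R=3 reactions → 2N=8, M+R=8
member 0 (0-1): L=3.8218, (cx,cy)=(0.5783,0.8158)
member 1 (0-2): L=4.8480, (cx,cy)=(1.0000,0.0000)
member 2 (1-2): L=4.0842, (cx,cy)=(0.6459,-0.7634)
member 3 (1-3): L=5.0904, (cx,cy)=(0.9999,0.0120)
member 4 (2-3): L=4.0148, (cx,cy)=(0.6107,0.7918)
solve A·x = −loads:
  F[0-1] = -215.8416 N (compression)
  F[0-2] = +2428.8235 N (tension)
  F[1-2] = -5452.9338 N (compression)
  F[1-3] = +1732.2518 N (tension)
  F[2-3] = -1789.9722 N (compression)
  Rx@0 = -2304.0100 N
  Ry@0 = +176.0943 N
  Ry@2 = +5580.2457 N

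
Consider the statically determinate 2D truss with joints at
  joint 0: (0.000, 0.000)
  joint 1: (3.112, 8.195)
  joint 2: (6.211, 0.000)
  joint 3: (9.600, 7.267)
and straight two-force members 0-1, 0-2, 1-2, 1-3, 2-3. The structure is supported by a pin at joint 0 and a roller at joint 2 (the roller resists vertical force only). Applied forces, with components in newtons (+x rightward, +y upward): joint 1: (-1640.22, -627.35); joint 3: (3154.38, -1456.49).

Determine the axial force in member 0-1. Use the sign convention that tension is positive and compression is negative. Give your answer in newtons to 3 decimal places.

N=4 nodes, M=5 members, R=3 reactions → 2N=8, M+R=8
member 0 (0-1): L=8.7660, (cx,cy)=(0.3550,0.9349)
member 1 (0-2): L=6.2110, (cx,cy)=(1.0000,0.0000)
member 2 (1-2): L=8.7614, (cx,cy)=(0.3537,-0.9354)
member 3 (1-3): L=6.5540, (cx,cy)=(0.9899,-0.1416)
member 4 (2-3): L=8.0184, (cx,cy)=(0.4227,0.9063)
solve A·x = −loads:
  F[0-1] = +2148.1622 N (tension)
  F[0-2] = +751.5443 N (tension)
  F[1-2] = -3367.3152 N (compression)
  F[1-3] = +3630.4698 N (tension)
  F[2-3] = -1039.8903 N (compression)
  Rx@0 = -1514.1600 N
  Ry@0 = -2008.2376 N
  Ry@2 = +4092.0776 N

2148.162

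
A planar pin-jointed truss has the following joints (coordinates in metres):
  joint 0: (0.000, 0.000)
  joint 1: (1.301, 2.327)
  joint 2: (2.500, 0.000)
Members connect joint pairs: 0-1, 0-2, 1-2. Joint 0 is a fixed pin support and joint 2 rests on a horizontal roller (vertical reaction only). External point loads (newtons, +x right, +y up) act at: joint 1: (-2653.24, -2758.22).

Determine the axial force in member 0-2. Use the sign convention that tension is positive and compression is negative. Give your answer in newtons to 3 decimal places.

N=3 nodes, M=3 members, R=3 reactions → 2N=6, M+R=6
member 0 (0-1): L=2.6660, (cx,cy)=(0.4880,0.8728)
member 1 (0-2): L=2.5000, (cx,cy)=(1.0000,0.0000)
member 2 (1-2): L=2.6177, (cx,cy)=(0.4580,-0.8889)
solve A·x = −loads:
  F[0-1] = -4344.9627 N (compression)
  F[0-2] = -532.9074 N (compression)
  F[1-2] = +1163.4776 N (tension)
  Rx@0 = +2653.2400 N
  Ry@0 = +3792.4781 N
  Ry@2 = -1034.2581 N

-532.907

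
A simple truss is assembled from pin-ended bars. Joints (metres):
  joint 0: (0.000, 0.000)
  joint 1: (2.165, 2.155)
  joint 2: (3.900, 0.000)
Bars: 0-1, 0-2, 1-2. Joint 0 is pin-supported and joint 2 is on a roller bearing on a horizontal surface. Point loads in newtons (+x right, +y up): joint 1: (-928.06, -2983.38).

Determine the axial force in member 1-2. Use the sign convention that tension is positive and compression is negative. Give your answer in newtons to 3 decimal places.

N=3 nodes, M=3 members, R=3 reactions → 2N=6, M+R=6
member 0 (0-1): L=3.0547, (cx,cy)=(0.7087,0.7055)
member 1 (0-2): L=3.9000, (cx,cy)=(1.0000,0.0000)
member 2 (1-2): L=2.7666, (cx,cy)=(0.6271,-0.7789)
solve A·x = −loads:
  F[0-1] = -2608.2460 N (compression)
  F[0-2] = +920.5127 N (tension)
  F[1-2] = -1467.8498 N (compression)
  Rx@0 = +928.0600 N
  Ry@0 = +1840.0343 N
  Ry@2 = +1143.3457 N

-1467.850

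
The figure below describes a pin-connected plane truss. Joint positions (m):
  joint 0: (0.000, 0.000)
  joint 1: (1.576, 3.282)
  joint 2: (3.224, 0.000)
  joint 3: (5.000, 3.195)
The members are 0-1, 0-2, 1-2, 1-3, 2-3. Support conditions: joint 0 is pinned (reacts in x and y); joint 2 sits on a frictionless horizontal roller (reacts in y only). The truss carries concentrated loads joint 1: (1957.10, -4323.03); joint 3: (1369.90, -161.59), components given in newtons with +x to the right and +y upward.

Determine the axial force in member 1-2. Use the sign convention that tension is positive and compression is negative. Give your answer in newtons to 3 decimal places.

N=4 nodes, M=5 members, R=3 reactions → 2N=8, M+R=8
member 0 (0-1): L=3.6408, (cx,cy)=(0.4329,0.9015)
member 1 (0-2): L=3.2240, (cx,cy)=(1.0000,0.0000)
member 2 (1-2): L=3.6725, (cx,cy)=(0.4487,-0.8937)
member 3 (1-3): L=3.4251, (cx,cy)=(0.9997,-0.0254)
member 4 (2-3): L=3.6554, (cx,cy)=(0.4859,0.8740)
solve A·x = −loads:
  F[0-1] = +1363.4786 N (tension)
  F[0-2] = +2736.7857 N (tension)
  F[1-2] = -6253.7156 N (compression)
  F[1-3] = +1439.8574 N (tension)
  F[2-3] = -143.0329 N (compression)
  Rx@0 = -3327.0000 N
  Ry@0 = -1229.1139 N
  Ry@2 = +5713.7339 N

-6253.716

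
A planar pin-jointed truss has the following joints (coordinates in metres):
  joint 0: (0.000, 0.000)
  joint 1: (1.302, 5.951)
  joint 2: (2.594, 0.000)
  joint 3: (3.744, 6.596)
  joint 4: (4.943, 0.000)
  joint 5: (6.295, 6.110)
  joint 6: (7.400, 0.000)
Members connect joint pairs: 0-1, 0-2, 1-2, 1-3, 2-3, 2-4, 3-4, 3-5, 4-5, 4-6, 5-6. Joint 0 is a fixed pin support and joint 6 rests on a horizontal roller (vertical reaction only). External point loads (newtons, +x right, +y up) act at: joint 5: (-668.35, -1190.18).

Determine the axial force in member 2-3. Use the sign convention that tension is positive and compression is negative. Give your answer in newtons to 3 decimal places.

N=7 nodes, M=11 members, R=3 reactions → 2N=14, M+R=14
member 0 (0-1): L=6.0918, (cx,cy)=(0.2137,0.9769)
member 1 (0-2): L=2.5940, (cx,cy)=(1.0000,0.0000)
member 2 (1-2): L=6.0896, (cx,cy)=(0.2122,-0.9772)
member 3 (1-3): L=2.5257, (cx,cy)=(0.9668,0.2554)
member 4 (2-3): L=6.6955, (cx,cy)=(0.1718,0.9851)
member 5 (2-4): L=2.3490, (cx,cy)=(1.0000,0.0000)
member 6 (3-4): L=6.7041, (cx,cy)=(0.1788,-0.9839)
member 7 (3-5): L=2.5969, (cx,cy)=(0.9823,-0.1871)
member 8 (4-5): L=6.2578, (cx,cy)=(0.2161,0.9764)
member 9 (4-6): L=2.4570, (cx,cy)=(1.0000,0.0000)
member 10 (5-6): L=6.2091, (cx,cy)=(0.1780,-0.9840)
solve A·x = −loads:
  F[0-1] = -746.8203 N (compression)
  F[0-2] = -508.7312 N (compression)
  F[1-2] = +665.2683 N (tension)
  F[1-3] = -311.0789 N (compression)
  F[2-3] = -659.9299 N (compression)
  F[2-4] = -254.2377 N (compression)
  F[3-4] = +851.1827 N (tension)
  F[3-5] = -576.5292 N (compression)
  F[4-5] = -857.7165 N (compression)
  F[4-6] = +83.3030 N (tension)
  F[5-6] = -468.0890 N (compression)
  Rx@0 = +668.3500 N
  Ry@0 = +729.5632 N
  Ry@6 = +460.6168 N

-659.930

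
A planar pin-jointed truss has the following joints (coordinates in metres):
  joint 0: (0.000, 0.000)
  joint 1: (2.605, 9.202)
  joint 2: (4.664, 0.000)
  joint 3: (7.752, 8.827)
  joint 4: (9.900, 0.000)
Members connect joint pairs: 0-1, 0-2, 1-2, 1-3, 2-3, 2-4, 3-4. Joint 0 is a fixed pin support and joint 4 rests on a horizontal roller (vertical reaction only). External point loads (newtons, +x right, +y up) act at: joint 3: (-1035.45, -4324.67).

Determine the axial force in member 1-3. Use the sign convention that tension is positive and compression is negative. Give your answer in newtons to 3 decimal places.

-961.697

N=5 nodes, M=7 members, R=3 reactions → 2N=10, M+R=10
member 0 (0-1): L=9.5636, (cx,cy)=(0.2724,0.9622)
member 1 (0-2): L=4.6640, (cx,cy)=(1.0000,0.0000)
member 2 (1-2): L=9.4295, (cx,cy)=(0.2184,-0.9759)
member 3 (1-3): L=5.1606, (cx,cy)=(0.9974,-0.0727)
member 4 (2-3): L=9.3516, (cx,cy)=(0.3302,0.9439)
member 5 (2-4): L=5.2360, (cx,cy)=(1.0000,0.0000)
member 6 (3-4): L=9.0846, (cx,cy)=(0.2364,-0.9716)
solve A·x = −loads:
  F[0-1] = -1934.7013 N (compression)
  F[0-2] = -508.4637 N (compression)
  F[1-2] = +1979.1879 N (tension)
  F[1-3] = -961.6968 N (compression)
  F[2-3] = -2046.2069 N (compression)
  F[2-4] = +599.3871 N (tension)
  F[3-4] = -2535.0036 N (compression)
  Rx@0 = +1035.4500 N
  Ry@0 = +1861.5463 N
  Ry@4 = +2463.1237 N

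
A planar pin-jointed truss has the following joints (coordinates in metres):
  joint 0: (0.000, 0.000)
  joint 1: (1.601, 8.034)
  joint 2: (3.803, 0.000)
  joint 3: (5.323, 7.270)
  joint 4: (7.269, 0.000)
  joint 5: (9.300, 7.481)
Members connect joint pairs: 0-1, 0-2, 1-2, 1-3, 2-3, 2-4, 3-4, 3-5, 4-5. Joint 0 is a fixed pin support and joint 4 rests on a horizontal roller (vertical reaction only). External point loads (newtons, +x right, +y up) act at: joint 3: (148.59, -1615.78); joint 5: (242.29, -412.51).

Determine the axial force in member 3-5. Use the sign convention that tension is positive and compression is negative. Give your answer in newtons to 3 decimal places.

359.965

N=6 nodes, M=9 members, R=3 reactions → 2N=12, M+R=12
member 0 (0-1): L=8.1920, (cx,cy)=(0.1954,0.9807)
member 1 (0-2): L=3.8030, (cx,cy)=(1.0000,0.0000)
member 2 (1-2): L=8.3303, (cx,cy)=(0.2643,-0.9644)
member 3 (1-3): L=3.7996, (cx,cy)=(0.9796,-0.2011)
member 4 (2-3): L=7.4272, (cx,cy)=(0.2047,0.9788)
member 5 (2-4): L=3.4660, (cx,cy)=(1.0000,0.0000)
member 6 (3-4): L=7.5259, (cx,cy)=(0.2586,-0.9660)
member 7 (3-5): L=3.9826, (cx,cy)=(0.9986,0.0530)
member 8 (4-5): L=7.7518, (cx,cy)=(0.2620,0.9651)
solve A·x = −loads:
  F[0-1] = +82.2464 N (tension)
  F[0-2] = +374.8061 N (tension)
  F[1-2] = -92.2462 N (compression)
  F[1-3] = +41.3014 N (tension)
  F[2-3] = +90.8888 N (tension)
  F[2-4] = +331.8215 N (tension)
  F[3-4] = -1736.4217 N (compression)
  F[3-5] = +359.9645 N (tension)
  F[4-5] = -447.2034 N (compression)
  Rx@0 = -390.8800 N
  Ry@0 = -80.6604 N
  Ry@4 = +2108.9504 N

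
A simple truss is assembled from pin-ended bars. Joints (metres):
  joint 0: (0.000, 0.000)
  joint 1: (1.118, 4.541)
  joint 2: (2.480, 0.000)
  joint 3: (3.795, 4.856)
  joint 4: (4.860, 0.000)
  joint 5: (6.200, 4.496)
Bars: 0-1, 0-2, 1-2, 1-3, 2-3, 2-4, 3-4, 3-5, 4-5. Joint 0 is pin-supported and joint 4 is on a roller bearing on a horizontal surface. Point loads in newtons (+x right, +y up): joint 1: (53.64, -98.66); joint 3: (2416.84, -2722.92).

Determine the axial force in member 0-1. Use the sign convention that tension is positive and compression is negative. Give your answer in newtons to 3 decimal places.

N=6 nodes, M=9 members, R=3 reactions → 2N=12, M+R=12
member 0 (0-1): L=4.6766, (cx,cy)=(0.2391,0.9710)
member 1 (0-2): L=2.4800, (cx,cy)=(1.0000,0.0000)
member 2 (1-2): L=4.7409, (cx,cy)=(0.2873,-0.9578)
member 3 (1-3): L=2.6955, (cx,cy)=(0.9931,0.1169)
member 4 (2-3): L=5.0309, (cx,cy)=(0.2614,0.9652)
member 5 (2-4): L=2.3800, (cx,cy)=(1.0000,0.0000)
member 6 (3-4): L=4.9714, (cx,cy)=(0.2142,-0.9768)
member 7 (3-5): L=2.4318, (cx,cy)=(0.9890,-0.1480)
member 8 (4-5): L=4.6914, (cx,cy)=(0.2856,0.9583)
solve A·x = −loads:
  F[0-1] = +1845.8382 N (tension)
  F[0-2] = +2029.2094 N (tension)
  F[1-2] = -1860.9053 N (compression)
  F[1-3] = +928.6126 N (tension)
  F[2-3] = +1846.6559 N (tension)
  F[2-4] = +1011.9028 N (tension)
  F[3-4] = -4723.5568 N (compression)
  F[3-5] = -0.0000 N (compression)
  F[4-5] = +0.0000 N (tension)
  Rx@0 = -2470.4800 N
  Ry@0 = -1792.3166 N
  Ry@4 = +4613.8966 N

1845.838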